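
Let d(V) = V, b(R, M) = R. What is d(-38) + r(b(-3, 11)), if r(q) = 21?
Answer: -17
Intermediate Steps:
d(-38) + r(b(-3, 11)) = -38 + 21 = -17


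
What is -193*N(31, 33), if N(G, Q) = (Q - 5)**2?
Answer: -151312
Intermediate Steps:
N(G, Q) = (-5 + Q)**2
-193*N(31, 33) = -193*(-5 + 33)**2 = -193*28**2 = -193*784 = -151312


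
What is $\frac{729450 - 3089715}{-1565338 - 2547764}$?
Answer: $\frac{786755}{1371034} \approx 0.57384$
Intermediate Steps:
$\frac{729450 - 3089715}{-1565338 - 2547764} = - \frac{2360265}{-4113102} = \left(-2360265\right) \left(- \frac{1}{4113102}\right) = \frac{786755}{1371034}$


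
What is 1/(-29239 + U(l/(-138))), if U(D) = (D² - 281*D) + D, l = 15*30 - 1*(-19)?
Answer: -19044/538485395 ≈ -3.5366e-5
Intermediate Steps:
l = 469 (l = 450 + 19 = 469)
U(D) = D² - 280*D
1/(-29239 + U(l/(-138))) = 1/(-29239 + (469/(-138))*(-280 + 469/(-138))) = 1/(-29239 + (469*(-1/138))*(-280 + 469*(-1/138))) = 1/(-29239 - 469*(-280 - 469/138)/138) = 1/(-29239 - 469/138*(-39109/138)) = 1/(-29239 + 18342121/19044) = 1/(-538485395/19044) = -19044/538485395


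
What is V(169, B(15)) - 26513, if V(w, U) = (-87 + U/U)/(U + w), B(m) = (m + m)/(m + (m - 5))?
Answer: -22562993/851 ≈ -26514.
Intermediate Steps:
B(m) = 2*m/(-5 + 2*m) (B(m) = (2*m)/(m + (-5 + m)) = (2*m)/(-5 + 2*m) = 2*m/(-5 + 2*m))
V(w, U) = -86/(U + w) (V(w, U) = (-87 + 1)/(U + w) = -86/(U + w))
V(169, B(15)) - 26513 = -86/(2*15/(-5 + 2*15) + 169) - 26513 = -86/(2*15/(-5 + 30) + 169) - 26513 = -86/(2*15/25 + 169) - 26513 = -86/(2*15*(1/25) + 169) - 26513 = -86/(6/5 + 169) - 26513 = -86/851/5 - 26513 = -86*5/851 - 26513 = -430/851 - 26513 = -22562993/851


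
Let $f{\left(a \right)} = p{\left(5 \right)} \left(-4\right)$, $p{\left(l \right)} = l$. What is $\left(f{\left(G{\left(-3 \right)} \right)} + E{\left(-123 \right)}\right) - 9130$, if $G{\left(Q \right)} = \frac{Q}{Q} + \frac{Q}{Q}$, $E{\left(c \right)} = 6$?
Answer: $-9144$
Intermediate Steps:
$G{\left(Q \right)} = 2$ ($G{\left(Q \right)} = 1 + 1 = 2$)
$f{\left(a \right)} = -20$ ($f{\left(a \right)} = 5 \left(-4\right) = -20$)
$\left(f{\left(G{\left(-3 \right)} \right)} + E{\left(-123 \right)}\right) - 9130 = \left(-20 + 6\right) - 9130 = -14 - 9130 = -9144$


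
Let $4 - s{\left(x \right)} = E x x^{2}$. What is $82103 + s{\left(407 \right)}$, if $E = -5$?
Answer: $337177822$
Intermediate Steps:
$s{\left(x \right)} = 4 + 5 x^{3}$ ($s{\left(x \right)} = 4 - - 5 x x^{2} = 4 - - 5 x^{3} = 4 + 5 x^{3}$)
$82103 + s{\left(407 \right)} = 82103 + \left(4 + 5 \cdot 407^{3}\right) = 82103 + \left(4 + 5 \cdot 67419143\right) = 82103 + \left(4 + 337095715\right) = 82103 + 337095719 = 337177822$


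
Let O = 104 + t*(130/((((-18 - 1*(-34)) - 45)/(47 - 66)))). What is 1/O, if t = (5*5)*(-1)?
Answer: -29/58734 ≈ -0.00049375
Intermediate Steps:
t = -25 (t = 25*(-1) = -25)
O = -58734/29 (O = 104 - 3250/(((-18 - 1*(-34)) - 45)/(47 - 66)) = 104 - 3250/(((-18 + 34) - 45)/(-19)) = 104 - 3250/((16 - 45)*(-1/19)) = 104 - 3250/((-29*(-1/19))) = 104 - 3250/29/19 = 104 - 3250*19/29 = 104 - 25*2470/29 = 104 - 61750/29 = -58734/29 ≈ -2025.3)
1/O = 1/(-58734/29) = -29/58734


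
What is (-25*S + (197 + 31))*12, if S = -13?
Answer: 6636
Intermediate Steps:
(-25*S + (197 + 31))*12 = (-25*(-13) + (197 + 31))*12 = (325 + 228)*12 = 553*12 = 6636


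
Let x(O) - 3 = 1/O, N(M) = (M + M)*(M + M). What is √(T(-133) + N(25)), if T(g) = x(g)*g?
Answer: √2102 ≈ 45.848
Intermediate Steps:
N(M) = 4*M² (N(M) = (2*M)*(2*M) = 4*M²)
x(O) = 3 + 1/O
T(g) = g*(3 + 1/g) (T(g) = (3 + 1/g)*g = g*(3 + 1/g))
√(T(-133) + N(25)) = √((1 + 3*(-133)) + 4*25²) = √((1 - 399) + 4*625) = √(-398 + 2500) = √2102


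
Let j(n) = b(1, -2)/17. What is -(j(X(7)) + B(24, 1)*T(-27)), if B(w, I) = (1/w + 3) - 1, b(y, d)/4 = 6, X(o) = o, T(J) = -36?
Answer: 2451/34 ≈ 72.088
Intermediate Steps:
b(y, d) = 24 (b(y, d) = 4*6 = 24)
j(n) = 24/17
B(w, I) = 2 + 1/w (B(w, I) = (3 + 1/w) - 1 = 2 + 1/w)
-(j(X(7)) + B(24, 1)*T(-27)) = -(24/17 + (2 + 1/24)*(-36)) = -(24/17 + (49/24)*(-36)) = -(24/17 - 147/2) = -1*(-2451/34) = 2451/34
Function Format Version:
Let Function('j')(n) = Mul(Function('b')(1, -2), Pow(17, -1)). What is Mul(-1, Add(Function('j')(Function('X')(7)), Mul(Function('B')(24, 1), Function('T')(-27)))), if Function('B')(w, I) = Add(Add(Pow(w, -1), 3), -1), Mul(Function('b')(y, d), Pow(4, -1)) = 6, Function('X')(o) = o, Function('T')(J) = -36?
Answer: Rational(2451, 34) ≈ 72.088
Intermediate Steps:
Function('b')(y, d) = 24 (Function('b')(y, d) = Mul(4, 6) = 24)
Function('j')(n) = Rational(24, 17) (Function('j')(n) = Mul(24, Pow(17, -1)) = Mul(24, Rational(1, 17)) = Rational(24, 17))
Function('B')(w, I) = Add(2, Pow(w, -1)) (Function('B')(w, I) = Add(Add(3, Pow(w, -1)), -1) = Add(2, Pow(w, -1)))
Mul(-1, Add(Function('j')(Function('X')(7)), Mul(Function('B')(24, 1), Function('T')(-27)))) = Mul(-1, Add(Rational(24, 17), Mul(Add(2, Pow(24, -1)), -36))) = Mul(-1, Add(Rational(24, 17), Mul(Add(2, Rational(1, 24)), -36))) = Mul(-1, Add(Rational(24, 17), Mul(Rational(49, 24), -36))) = Mul(-1, Add(Rational(24, 17), Rational(-147, 2))) = Mul(-1, Rational(-2451, 34)) = Rational(2451, 34)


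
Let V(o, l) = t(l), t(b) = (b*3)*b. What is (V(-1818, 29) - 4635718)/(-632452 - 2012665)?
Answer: 4633195/2645117 ≈ 1.7516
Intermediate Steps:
t(b) = 3*b**2 (t(b) = (3*b)*b = 3*b**2)
V(o, l) = 3*l**2
(V(-1818, 29) - 4635718)/(-632452 - 2012665) = (3*29**2 - 4635718)/(-632452 - 2012665) = (3*841 - 4635718)/(-2645117) = (2523 - 4635718)*(-1/2645117) = -4633195*(-1/2645117) = 4633195/2645117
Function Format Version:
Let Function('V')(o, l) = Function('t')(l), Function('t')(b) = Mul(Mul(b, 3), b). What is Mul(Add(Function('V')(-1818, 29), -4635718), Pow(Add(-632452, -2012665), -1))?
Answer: Rational(4633195, 2645117) ≈ 1.7516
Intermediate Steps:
Function('t')(b) = Mul(3, Pow(b, 2)) (Function('t')(b) = Mul(Mul(3, b), b) = Mul(3, Pow(b, 2)))
Function('V')(o, l) = Mul(3, Pow(l, 2))
Mul(Add(Function('V')(-1818, 29), -4635718), Pow(Add(-632452, -2012665), -1)) = Mul(Add(Mul(3, Pow(29, 2)), -4635718), Pow(Add(-632452, -2012665), -1)) = Mul(Add(Mul(3, 841), -4635718), Pow(-2645117, -1)) = Mul(Add(2523, -4635718), Rational(-1, 2645117)) = Mul(-4633195, Rational(-1, 2645117)) = Rational(4633195, 2645117)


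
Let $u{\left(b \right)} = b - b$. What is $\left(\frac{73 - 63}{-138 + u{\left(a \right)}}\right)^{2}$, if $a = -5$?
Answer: $\frac{25}{4761} \approx 0.005251$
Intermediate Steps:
$u{\left(b \right)} = 0$
$\left(\frac{73 - 63}{-138 + u{\left(a \right)}}\right)^{2} = \left(\frac{73 - 63}{-138 + 0}\right)^{2} = \left(\frac{10}{-138}\right)^{2} = \left(10 \left(- \frac{1}{138}\right)\right)^{2} = \left(- \frac{5}{69}\right)^{2} = \frac{25}{4761}$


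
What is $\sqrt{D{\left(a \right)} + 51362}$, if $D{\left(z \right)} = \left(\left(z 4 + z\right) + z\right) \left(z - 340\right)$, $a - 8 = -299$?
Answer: $8 \sqrt{18017} \approx 1073.8$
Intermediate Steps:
$a = -291$ ($a = 8 - 299 = -291$)
$D{\left(z \right)} = 6 z \left(-340 + z\right)$ ($D{\left(z \right)} = \left(\left(4 z + z\right) + z\right) \left(-340 + z\right) = \left(5 z + z\right) \left(-340 + z\right) = 6 z \left(-340 + z\right)$)
$\sqrt{D{\left(a \right)} + 51362} = \sqrt{6 \left(-291\right) \left(-340 - 291\right) + 51362} = \sqrt{6 \left(-291\right) \left(-631\right) + 51362} = \sqrt{1101726 + 51362} = \sqrt{1153088} = 8 \sqrt{18017}$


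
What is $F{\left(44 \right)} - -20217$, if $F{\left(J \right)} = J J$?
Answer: $22153$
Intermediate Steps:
$F{\left(J \right)} = J^{2}$
$F{\left(44 \right)} - -20217 = 44^{2} - -20217 = 1936 + 20217 = 22153$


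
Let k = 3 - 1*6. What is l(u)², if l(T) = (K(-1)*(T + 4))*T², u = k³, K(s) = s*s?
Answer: 281132289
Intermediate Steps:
K(s) = s²
k = -3 (k = 3 - 6 = -3)
u = -27 (u = (-3)³ = -27)
l(T) = T²*(4 + T) (l(T) = ((-1)²*(T + 4))*T² = (1*(4 + T))*T² = (4 + T)*T² = T²*(4 + T))
l(u)² = ((-27)²*(4 - 27))² = (729*(-23))² = (-16767)² = 281132289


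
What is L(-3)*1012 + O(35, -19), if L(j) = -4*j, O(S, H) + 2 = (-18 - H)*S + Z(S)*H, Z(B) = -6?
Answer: 12291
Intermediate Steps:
O(S, H) = -2 - 6*H + S*(-18 - H) (O(S, H) = -2 + ((-18 - H)*S - 6*H) = -2 + (S*(-18 - H) - 6*H) = -2 + (-6*H + S*(-18 - H)) = -2 - 6*H + S*(-18 - H))
L(-3)*1012 + O(35, -19) = -4*(-3)*1012 + (-2 - 18*35 - 6*(-19) - 1*(-19)*35) = 12*1012 + (-2 - 630 + 114 + 665) = 12144 + 147 = 12291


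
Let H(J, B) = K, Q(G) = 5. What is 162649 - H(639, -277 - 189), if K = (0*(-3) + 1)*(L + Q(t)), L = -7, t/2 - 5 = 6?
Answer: 162651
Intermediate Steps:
t = 22 (t = 10 + 2*6 = 10 + 12 = 22)
K = -2 (K = (0*(-3) + 1)*(-7 + 5) = (0 + 1)*(-2) = 1*(-2) = -2)
H(J, B) = -2
162649 - H(639, -277 - 189) = 162649 - 1*(-2) = 162649 + 2 = 162651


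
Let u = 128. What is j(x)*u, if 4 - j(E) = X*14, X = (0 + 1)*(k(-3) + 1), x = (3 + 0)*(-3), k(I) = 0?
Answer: -1280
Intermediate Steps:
x = -9 (x = 3*(-3) = -9)
X = 1 (X = (0 + 1)*(0 + 1) = 1*1 = 1)
j(E) = -10 (j(E) = 4 - 14 = -10)
j(x)*u = -10*128 = -1280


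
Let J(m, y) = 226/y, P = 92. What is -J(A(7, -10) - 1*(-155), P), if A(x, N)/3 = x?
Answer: -113/46 ≈ -2.4565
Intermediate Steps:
A(x, N) = 3*x
-J(A(7, -10) - 1*(-155), P) = -226/92 = -1*113/46 = -113/46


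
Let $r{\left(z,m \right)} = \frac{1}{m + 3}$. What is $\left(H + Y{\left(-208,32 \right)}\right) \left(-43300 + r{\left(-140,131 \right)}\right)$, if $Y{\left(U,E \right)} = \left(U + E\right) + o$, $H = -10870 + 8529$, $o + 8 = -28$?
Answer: $\frac{14813014047}{134} \approx 1.1054 \cdot 10^{8}$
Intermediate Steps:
$o = -36$ ($o = -8 - 28 = -36$)
$H = -2341$
$Y{\left(U,E \right)} = -36 + E + U$ ($Y{\left(U,E \right)} = \left(U + E\right) - 36 = \left(E + U\right) - 36 = -36 + E + U$)
$r{\left(z,m \right)} = \frac{1}{3 + m}$
$\left(H + Y{\left(-208,32 \right)}\right) \left(-43300 + r{\left(-140,131 \right)}\right) = \left(-2341 - 212\right) \left(-43300 + \frac{1}{3 + 131}\right) = \left(-2341 - 212\right) \left(-43300 + \frac{1}{134}\right) = - 2553 \left(-43300 + \frac{1}{134}\right) = \left(-2553\right) \left(- \frac{5802199}{134}\right) = \frac{14813014047}{134}$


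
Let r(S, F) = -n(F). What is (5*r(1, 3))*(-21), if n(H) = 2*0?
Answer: 0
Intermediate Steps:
n(H) = 0
r(S, F) = 0 (r(S, F) = -1*0 = 0)
(5*r(1, 3))*(-21) = (5*0)*(-21) = 0*(-21) = 0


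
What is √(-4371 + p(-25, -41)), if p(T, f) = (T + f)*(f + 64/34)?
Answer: I*√517089/17 ≈ 42.299*I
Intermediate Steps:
p(T, f) = (32/17 + f)*(T + f) (p(T, f) = (T + f)*(f + 64*(1/34)) = (T + f)*(f + 32/17) = (T + f)*(32/17 + f) = (32/17 + f)*(T + f))
√(-4371 + p(-25, -41)) = √(-4371 + ((-41)² + (32/17)*(-25) + (32/17)*(-41) - 25*(-41))) = √(-4371 + (1681 - 800/17 - 1312/17 + 1025)) = √(-4371 + 43890/17) = √(-30417/17) = I*√517089/17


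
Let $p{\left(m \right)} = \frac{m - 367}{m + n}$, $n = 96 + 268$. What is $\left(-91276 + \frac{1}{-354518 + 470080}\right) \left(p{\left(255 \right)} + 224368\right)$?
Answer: $- \frac{732475105376124240}{35766439} \approx -2.0479 \cdot 10^{10}$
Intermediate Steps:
$n = 364$
$p{\left(m \right)} = \frac{-367 + m}{364 + m}$ ($p{\left(m \right)} = \frac{m - 367}{m + 364} = \frac{-367 + m}{364 + m}$)
$\left(-91276 + \frac{1}{-354518 + 470080}\right) \left(p{\left(255 \right)} + 224368\right) = \left(-91276 + \frac{1}{-354518 + 470080}\right) \left(\frac{-367 + 255}{364 + 255} + 224368\right) = \left(-91276 + \frac{1}{115562}\right) \left(\frac{1}{619} \left(-112\right) + 224368\right) = - \frac{10548037111 \left(- \frac{112}{619} + 224368\right)}{115562} = \left(- \frac{10548037111}{115562}\right) \frac{138883680}{619} = - \frac{732475105376124240}{35766439}$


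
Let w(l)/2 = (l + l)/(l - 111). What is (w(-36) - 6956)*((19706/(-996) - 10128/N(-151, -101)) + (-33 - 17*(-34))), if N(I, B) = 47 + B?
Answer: -181453251842/36603 ≈ -4.9573e+6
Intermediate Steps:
w(l) = 4*l/(-111 + l) (w(l) = 2*((l + l)/(l - 111)) = 2*((2*l)/(-111 + l)) = 2*(2*l/(-111 + l)) = 4*l/(-111 + l))
(w(-36) - 6956)*((19706/(-996) - 10128/N(-151, -101)) + (-33 - 17*(-34))) = (4*(-36)/(-111 - 36) - 6956)*((19706/(-996) - 10128/(47 - 101)) + (-33 - 17*(-34))) = (4*(-36)/(-147) - 6956)*((19706*(-1/996) - 10128/(-54)) + (-33 + 578)) = (4*(-36)*(-1/147) - 6956)*((-9853/498 - 10128*(-1/54)) + 545) = (48/49 - 6956)*((-9853/498 + 1688/9) + 545) = -340796*(250649/1494 + 545)/49 = -340796/49*1064879/1494 = -181453251842/36603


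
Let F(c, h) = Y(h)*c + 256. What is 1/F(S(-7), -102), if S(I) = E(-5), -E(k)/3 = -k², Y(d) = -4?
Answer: -1/44 ≈ -0.022727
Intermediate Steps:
E(k) = 3*k² (E(k) = -(-3)*k² = 3*k²)
S(I) = 75 (S(I) = 3*(-5)² = 3*25 = 75)
F(c, h) = 256 - 4*c (F(c, h) = -4*c + 256 = 256 - 4*c)
1/F(S(-7), -102) = 1/(256 - 4*75) = 1/(256 - 300) = 1/(-44) = -1/44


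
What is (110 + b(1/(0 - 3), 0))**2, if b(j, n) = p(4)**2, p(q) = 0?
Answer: 12100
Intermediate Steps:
b(j, n) = 0 (b(j, n) = 0**2 = 0)
(110 + b(1/(0 - 3), 0))**2 = (110 + 0)**2 = 110**2 = 12100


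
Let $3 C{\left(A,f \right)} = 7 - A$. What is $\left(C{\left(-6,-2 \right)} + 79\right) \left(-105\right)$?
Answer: $-8750$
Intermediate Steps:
$C{\left(A,f \right)} = \frac{7}{3} - \frac{A}{3}$ ($C{\left(A,f \right)} = \frac{7 - A}{3} = \frac{7}{3} - \frac{A}{3}$)
$\left(C{\left(-6,-2 \right)} + 79\right) \left(-105\right) = \left(\left(\frac{7}{3} - -2\right) + 79\right) \left(-105\right) = \left(\left(\frac{7}{3} + 2\right) + 79\right) \left(-105\right) = \left(\frac{13}{3} + 79\right) \left(-105\right) = \frac{250}{3} \left(-105\right) = -8750$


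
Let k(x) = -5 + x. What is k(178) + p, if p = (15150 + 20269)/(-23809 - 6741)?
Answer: 5249731/30550 ≈ 171.84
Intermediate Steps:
p = -35419/30550 (p = 35419/(-30550) = 35419*(-1/30550) = -35419/30550 ≈ -1.1594)
k(178) + p = (-5 + 178) - 35419/30550 = 173 - 35419/30550 = 5249731/30550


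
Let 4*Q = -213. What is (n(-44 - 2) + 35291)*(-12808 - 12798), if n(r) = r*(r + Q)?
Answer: -1020565539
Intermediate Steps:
Q = -213/4 (Q = (¼)*(-213) = -213/4 ≈ -53.250)
n(r) = r*(-213/4 + r) (n(r) = r*(r - 213/4) = r*(-213/4 + r))
(n(-44 - 2) + 35291)*(-12808 - 12798) = ((-44 - 2)*(-213 + 4*(-44 - 2))/4 + 35291)*(-12808 - 12798) = ((¼)*(-46)*(-213 + 4*(-46)) + 35291)*(-25606) = ((¼)*(-46)*(-213 - 184) + 35291)*(-25606) = ((¼)*(-46)*(-397) + 35291)*(-25606) = (9131/2 + 35291)*(-25606) = (79713/2)*(-25606) = -1020565539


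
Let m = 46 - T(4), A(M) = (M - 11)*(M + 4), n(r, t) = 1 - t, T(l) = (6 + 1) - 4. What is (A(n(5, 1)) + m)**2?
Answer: 1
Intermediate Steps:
T(l) = 3 (T(l) = 7 - 4 = 3)
A(M) = (-11 + M)*(4 + M)
m = 43 (m = 46 - 1*3 = 46 - 3 = 43)
(A(n(5, 1)) + m)**2 = ((-44 + (1 - 1*1)**2 - 7*(1 - 1*1)) + 43)**2 = ((-44 + (1 - 1)**2 - 7*(1 - 1)) + 43)**2 = ((-44 + 0**2 - 7*0) + 43)**2 = ((-44 + 0 + 0) + 43)**2 = (-44 + 43)**2 = (-1)**2 = 1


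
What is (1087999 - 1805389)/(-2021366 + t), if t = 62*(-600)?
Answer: 358695/1029283 ≈ 0.34849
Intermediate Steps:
t = -37200
(1087999 - 1805389)/(-2021366 + t) = (1087999 - 1805389)/(-2021366 - 37200) = -717390/(-2058566) = -717390*(-1/2058566) = 358695/1029283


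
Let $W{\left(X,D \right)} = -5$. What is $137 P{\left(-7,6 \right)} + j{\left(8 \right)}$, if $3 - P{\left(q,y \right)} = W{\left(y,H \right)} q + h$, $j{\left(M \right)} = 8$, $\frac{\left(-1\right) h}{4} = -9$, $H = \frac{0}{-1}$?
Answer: $-9308$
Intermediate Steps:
$H = 0$ ($H = 0 \left(-1\right) = 0$)
$h = 36$ ($h = \left(-4\right) \left(-9\right) = 36$)
$P{\left(q,y \right)} = -33 + 5 q$ ($P{\left(q,y \right)} = 3 - \left(- 5 q + 36\right) = 3 - \left(36 - 5 q\right) = 3 + \left(-36 + 5 q\right) = -33 + 5 q$)
$137 P{\left(-7,6 \right)} + j{\left(8 \right)} = 137 \left(-33 + 5 \left(-7\right)\right) + 8 = 137 \left(-33 - 35\right) + 8 = 137 \left(-68\right) + 8 = -9316 + 8 = -9308$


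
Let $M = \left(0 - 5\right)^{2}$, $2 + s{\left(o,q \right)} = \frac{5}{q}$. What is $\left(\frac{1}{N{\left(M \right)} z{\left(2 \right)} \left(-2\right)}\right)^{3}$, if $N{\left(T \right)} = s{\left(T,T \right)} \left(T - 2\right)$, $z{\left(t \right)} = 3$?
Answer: $\frac{125}{1915864488} \approx 6.5245 \cdot 10^{-8}$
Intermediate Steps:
$s{\left(o,q \right)} = -2 + \frac{5}{q}$
$M = 25$ ($M = \left(0 + \left(-5 + 0\right)\right)^{2} = \left(0 - 5\right)^{2} = \left(-5\right)^{2} = 25$)
$N{\left(T \right)} = \left(-2 + T\right) \left(-2 + \frac{5}{T}\right)$ ($N{\left(T \right)} = \left(-2 + \frac{5}{T}\right) \left(T - 2\right) = \left(-2 + \frac{5}{T}\right) \left(-2 + T\right) = \left(-2 + T\right) \left(-2 + \frac{5}{T}\right)$)
$\left(\frac{1}{N{\left(M \right)} z{\left(2 \right)} \left(-2\right)}\right)^{3} = \left(\frac{1}{\left(9 - \frac{10}{25} - 50\right) 3 \left(-2\right)}\right)^{3} = \left(\frac{1}{\left(9 - \frac{2}{5} - 50\right) 3 \left(-2\right)}\right)^{3} = \left(\frac{1}{\left(- \frac{207}{5}\right) 3 \left(-2\right)}\right)^{3} = \left(\frac{1}{\left(- \frac{621}{5}\right) \left(-2\right)}\right)^{3} = \left(\frac{1}{\frac{1242}{5}}\right)^{3} = \left(\frac{5}{1242}\right)^{3} = \frac{125}{1915864488}$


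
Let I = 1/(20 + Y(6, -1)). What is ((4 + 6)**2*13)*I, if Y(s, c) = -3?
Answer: 1300/17 ≈ 76.471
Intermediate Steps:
I = 1/17 (I = 1/(20 - 3) = 1/17 ≈ 0.058824)
((4 + 6)**2*13)*I = ((4 + 6)**2*13)*(1/17) = (10**2*13)*(1/17) = (100*13)*(1/17) = 1300*(1/17) = 1300/17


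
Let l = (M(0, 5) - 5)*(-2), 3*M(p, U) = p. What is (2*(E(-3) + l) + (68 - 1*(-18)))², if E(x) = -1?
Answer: 10816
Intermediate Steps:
M(p, U) = p/3
l = 10 (l = ((⅓)*0 - 5)*(-2) = (0 - 5)*(-2) = -5*(-2) = 10)
(2*(E(-3) + l) + (68 - 1*(-18)))² = (2*(-1 + 10) + (68 - 1*(-18)))² = (2*9 + (68 + 18))² = (18 + 86)² = 104² = 10816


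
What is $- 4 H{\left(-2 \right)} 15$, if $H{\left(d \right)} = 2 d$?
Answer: $240$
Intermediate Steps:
$- 4 H{\left(-2 \right)} 15 = - 4 \cdot 2 \left(-2\right) 15 = \left(-4\right) \left(-4\right) 15 = 16 \cdot 15 = 240$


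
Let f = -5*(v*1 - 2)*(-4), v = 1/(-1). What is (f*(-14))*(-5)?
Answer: -4200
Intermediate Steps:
v = -1
f = -60 (f = -5*(-1*1 - 2)*(-4) = -5*(-1 - 2)*(-4) = -5*(-3)*(-4) = 15*(-4) = -60)
(f*(-14))*(-5) = -60*(-14)*(-5) = 840*(-5) = -4200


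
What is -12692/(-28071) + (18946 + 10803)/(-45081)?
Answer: -29212903/140607639 ≈ -0.20776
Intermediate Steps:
-12692/(-28071) + (18946 + 10803)/(-45081) = -12692*(-1/28071) + 29749*(-1/45081) = 12692/28071 - 29749/45081 = -29212903/140607639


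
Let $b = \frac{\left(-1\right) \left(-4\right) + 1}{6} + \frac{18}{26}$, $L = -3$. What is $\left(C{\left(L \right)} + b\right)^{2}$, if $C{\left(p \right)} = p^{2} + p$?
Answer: $\frac{344569}{6084} \approx 56.635$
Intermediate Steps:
$C{\left(p \right)} = p + p^{2}$
$b = \frac{119}{78}$ ($b = \left(4 + 1\right) \frac{1}{6} + 18 \cdot \frac{1}{26} = 5 \cdot \frac{1}{6} + \frac{9}{13} = \frac{5}{6} + \frac{9}{13} = \frac{119}{78} \approx 1.5256$)
$\left(C{\left(L \right)} + b\right)^{2} = \left(- 3 \left(1 - 3\right) + \frac{119}{78}\right)^{2} = \left(\left(-3\right) \left(-2\right) + \frac{119}{78}\right)^{2} = \left(6 + \frac{119}{78}\right)^{2} = \left(\frac{587}{78}\right)^{2} = \frac{344569}{6084}$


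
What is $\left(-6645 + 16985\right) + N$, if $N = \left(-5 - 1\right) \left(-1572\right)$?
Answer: $19772$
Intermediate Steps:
$N = 9432$ ($N = \left(-5 - 1\right) \left(-1572\right) = \left(-6\right) \left(-1572\right) = 9432$)
$\left(-6645 + 16985\right) + N = \left(-6645 + 16985\right) + 9432 = 10340 + 9432 = 19772$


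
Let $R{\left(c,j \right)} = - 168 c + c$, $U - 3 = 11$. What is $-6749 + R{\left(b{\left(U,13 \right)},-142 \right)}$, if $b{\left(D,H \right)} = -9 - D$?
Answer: $-2908$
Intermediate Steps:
$U = 14$ ($U = 3 + 11 = 14$)
$R{\left(c,j \right)} = - 167 c$
$-6749 + R{\left(b{\left(U,13 \right)},-142 \right)} = -6749 - 167 \left(-9 - 14\right) = -6749 - -3841 = -6749 + 3841 = -2908$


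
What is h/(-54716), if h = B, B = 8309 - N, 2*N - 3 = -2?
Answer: -16617/109432 ≈ -0.15185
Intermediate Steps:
N = ½ (N = 3/2 + (½)*(-2) = 3/2 - 1 = ½ ≈ 0.50000)
B = 16617/2 (B = 8309 - 1*½ = 8309 - ½ = 16617/2 ≈ 8308.5)
h = 16617/2 ≈ 8308.5
h/(-54716) = (16617/2)/(-54716) = (16617/2)*(-1/54716) = -16617/109432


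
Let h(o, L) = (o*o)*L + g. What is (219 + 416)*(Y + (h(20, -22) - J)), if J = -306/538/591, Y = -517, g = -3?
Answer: -313623140215/52993 ≈ -5.9182e+6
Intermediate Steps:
h(o, L) = -3 + L*o² (h(o, L) = (o*o)*L - 3 = o²*L - 3 = L*o² - 3 = -3 + L*o²)
J = -51/52993 (J = -306*1/538*(1/591) = -153/269*1/591 = -51/52993 ≈ -0.00096239)
(219 + 416)*(Y + (h(20, -22) - J)) = (219 + 416)*(-517 + ((-3 - 22*20²) - 1*(-51/52993))) = 635*(-517 + ((-3 - 22*400) + 51/52993)) = 635*(-517 + ((-3 - 8800) + 51/52993)) = 635*(-517 + (-8803 + 51/52993)) = 635*(-517 - 466497328/52993) = 635*(-493894709/52993) = -313623140215/52993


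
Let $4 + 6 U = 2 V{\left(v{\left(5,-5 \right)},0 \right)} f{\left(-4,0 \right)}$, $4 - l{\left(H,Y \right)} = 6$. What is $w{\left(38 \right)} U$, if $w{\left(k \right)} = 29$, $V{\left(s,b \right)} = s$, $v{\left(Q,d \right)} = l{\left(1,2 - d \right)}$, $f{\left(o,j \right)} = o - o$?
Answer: $- \frac{58}{3} \approx -19.333$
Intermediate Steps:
$f{\left(o,j \right)} = 0$
$l{\left(H,Y \right)} = -2$ ($l{\left(H,Y \right)} = 4 - 6 = -2$)
$v{\left(Q,d \right)} = -2$
$U = - \frac{2}{3}$ ($U = - \frac{2}{3} + \frac{2 \left(-2\right) 0}{6} = - \frac{2}{3} + \frac{\left(-4\right) 0}{6} = - \frac{2}{3} + \frac{1}{6} \cdot 0 = - \frac{2}{3} + 0 = - \frac{2}{3} \approx -0.66667$)
$w{\left(38 \right)} U = 29 \left(- \frac{2}{3}\right) = - \frac{58}{3}$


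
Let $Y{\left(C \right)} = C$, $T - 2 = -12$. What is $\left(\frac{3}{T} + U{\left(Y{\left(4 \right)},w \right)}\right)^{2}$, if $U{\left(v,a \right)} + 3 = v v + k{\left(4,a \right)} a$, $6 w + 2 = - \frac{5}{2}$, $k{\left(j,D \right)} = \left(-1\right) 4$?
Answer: $\frac{24649}{100} \approx 246.49$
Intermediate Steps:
$k{\left(j,D \right)} = -4$
$T = -10$ ($T = 2 - 12 = -10$)
$w = - \frac{3}{4}$ ($w = - \frac{1}{3} + \frac{\left(-5\right) \frac{1}{2}}{6} = - \frac{1}{3} + \frac{1}{6} \left(- \frac{5}{2}\right) = - \frac{1}{3} - \frac{5}{12} = - \frac{3}{4} \approx -0.75$)
$U{\left(v,a \right)} = -3 + v^{2} - 4 a$ ($U{\left(v,a \right)} = -3 - \left(4 a - v v\right) = -3 - \left(- v^{2} + 4 a\right) = -3 + v^{2} - 4 a$)
$\left(\frac{3}{T} + U{\left(Y{\left(4 \right)},w \right)}\right)^{2} = \left(\frac{3}{-10} - -16\right)^{2} = \left(3 \left(- \frac{1}{10}\right) + \left(-3 + 16 + 3\right)\right)^{2} = \left(- \frac{3}{10} + 16\right)^{2} = \left(\frac{157}{10}\right)^{2} = \frac{24649}{100}$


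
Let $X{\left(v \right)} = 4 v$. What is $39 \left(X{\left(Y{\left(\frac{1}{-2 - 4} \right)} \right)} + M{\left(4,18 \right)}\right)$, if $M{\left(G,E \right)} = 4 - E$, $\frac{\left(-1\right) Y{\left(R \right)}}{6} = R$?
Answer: $-390$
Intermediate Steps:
$Y{\left(R \right)} = - 6 R$
$39 \left(X{\left(Y{\left(\frac{1}{-2 - 4} \right)} \right)} + M{\left(4,18 \right)}\right) = 39 \left(4 \left(- \frac{6}{-2 - 4}\right) + \left(4 - 18\right)\right) = 39 \left(4 \left(- \frac{6}{-6}\right) + \left(4 - 18\right)\right) = 39 \left(4 \left(\left(-6\right) \left(- \frac{1}{6}\right)\right) - 14\right) = 39 \left(4 \cdot 1 - 14\right) = 39 \left(4 - 14\right) = 39 \left(-10\right) = -390$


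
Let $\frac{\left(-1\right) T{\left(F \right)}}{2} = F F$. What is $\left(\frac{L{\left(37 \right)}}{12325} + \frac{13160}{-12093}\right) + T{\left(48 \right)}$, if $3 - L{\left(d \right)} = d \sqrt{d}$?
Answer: $- \frac{23688522949}{5139525} - \frac{37 \sqrt{37}}{12325} \approx -4609.1$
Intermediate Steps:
$T{\left(F \right)} = - 2 F^{2}$ ($T{\left(F \right)} = - 2 F F = - 2 F^{2}$)
$L{\left(d \right)} = 3 - d^{\frac{3}{2}}$ ($L{\left(d \right)} = 3 - d \sqrt{d} = 3 - d^{\frac{3}{2}}$)
$\left(\frac{L{\left(37 \right)}}{12325} + \frac{13160}{-12093}\right) + T{\left(48 \right)} = \left(\frac{3 - 37^{\frac{3}{2}}}{12325} + \frac{13160}{-12093}\right) - 2 \cdot 48^{2} = \left(\left(3 - 37 \sqrt{37}\right) \frac{1}{12325} + 13160 \left(- \frac{1}{12093}\right)\right) - 4608 = \left(\left(3 - 37 \sqrt{37}\right) \frac{1}{12325} - \frac{13160}{12093}\right) - 4608 = \left(\left(\frac{3}{12325} - \frac{37 \sqrt{37}}{12325}\right) - \frac{13160}{12093}\right) - 4608 = \left(- \frac{5591749}{5139525} - \frac{37 \sqrt{37}}{12325}\right) - 4608 = - \frac{23688522949}{5139525} - \frac{37 \sqrt{37}}{12325}$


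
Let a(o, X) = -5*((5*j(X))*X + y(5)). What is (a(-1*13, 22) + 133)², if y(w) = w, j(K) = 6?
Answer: 10188864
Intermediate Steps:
a(o, X) = -25 - 150*X (a(o, X) = -5*((5*6)*X + 5) = -5*(30*X + 5) = -5*(5 + 30*X) = -25 - 150*X)
(a(-1*13, 22) + 133)² = ((-25 - 150*22) + 133)² = ((-25 - 3300) + 133)² = (-3325 + 133)² = (-3192)² = 10188864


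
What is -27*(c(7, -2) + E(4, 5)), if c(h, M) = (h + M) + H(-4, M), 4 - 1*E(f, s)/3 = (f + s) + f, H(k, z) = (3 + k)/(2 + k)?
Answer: 1161/2 ≈ 580.50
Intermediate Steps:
H(k, z) = (3 + k)/(2 + k)
E(f, s) = 12 - 6*f - 3*s (E(f, s) = 12 - 3*((f + s) + f) = 12 - 3*(s + 2*f) = 12 + (-6*f - 3*s) = 12 - 6*f - 3*s)
c(h, M) = ½ + M + h (c(h, M) = (h + M) + (3 - 4)/(2 - 4) = (M + h) - 1/(-2) = (M + h) - ½*(-1) = (M + h) + ½ = ½ + M + h)
-27*(c(7, -2) + E(4, 5)) = -27*((½ - 2 + 7) + (12 - 6*4 - 3*5)) = -27*(11/2 + (12 - 24 - 15)) = -27*(11/2 - 27) = -27*(-43/2) = 1161/2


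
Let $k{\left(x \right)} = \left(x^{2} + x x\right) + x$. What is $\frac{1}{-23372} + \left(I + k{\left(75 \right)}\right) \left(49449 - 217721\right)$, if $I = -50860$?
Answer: $\frac{155485350629439}{23372} \approx 6.6526 \cdot 10^{9}$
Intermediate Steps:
$k{\left(x \right)} = x + 2 x^{2}$ ($k{\left(x \right)} = \left(x^{2} + x^{2}\right) + x = 2 x^{2} + x = x + 2 x^{2}$)
$\frac{1}{-23372} + \left(I + k{\left(75 \right)}\right) \left(49449 - 217721\right) = \frac{1}{-23372} + \left(-50860 + 75 \left(1 + 2 \cdot 75\right)\right) \left(49449 - 217721\right) = - \frac{1}{23372} + \left(-50860 + 75 \left(1 + 150\right)\right) \left(-168272\right) = - \frac{1}{23372} + \left(-50860 + 75 \cdot 151\right) \left(-168272\right) = - \frac{1}{23372} + \left(-50860 + 11325\right) \left(-168272\right) = - \frac{1}{23372} - -6652633520 = - \frac{1}{23372} + 6652633520 = \frac{155485350629439}{23372}$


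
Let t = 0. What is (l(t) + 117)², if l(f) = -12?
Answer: 11025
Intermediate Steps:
(l(t) + 117)² = (-12 + 117)² = 105² = 11025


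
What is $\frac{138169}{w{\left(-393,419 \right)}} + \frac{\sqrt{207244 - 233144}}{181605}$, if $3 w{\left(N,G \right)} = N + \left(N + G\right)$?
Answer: $- \frac{414507}{367} + \frac{2 i \sqrt{259}}{36321} \approx -1129.4 + 0.00088618 i$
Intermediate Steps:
$w{\left(N,G \right)} = \frac{G}{3} + \frac{2 N}{3}$ ($w{\left(N,G \right)} = \frac{N + \left(N + G\right)}{3} = \frac{N + \left(G + N\right)}{3} = \frac{G + 2 N}{3} = \frac{G}{3} + \frac{2 N}{3}$)
$\frac{138169}{w{\left(-393,419 \right)}} + \frac{\sqrt{207244 - 233144}}{181605} = \frac{138169}{\frac{1}{3} \cdot 419 + \frac{2}{3} \left(-393\right)} + \frac{\sqrt{207244 - 233144}}{181605} = \frac{138169}{\frac{419}{3} - 262} + \sqrt{-25900} \cdot \frac{1}{181605} = \frac{138169}{- \frac{367}{3}} + 10 i \sqrt{259} \cdot \frac{1}{181605} = 138169 \left(- \frac{3}{367}\right) + \frac{2 i \sqrt{259}}{36321} = - \frac{414507}{367} + \frac{2 i \sqrt{259}}{36321}$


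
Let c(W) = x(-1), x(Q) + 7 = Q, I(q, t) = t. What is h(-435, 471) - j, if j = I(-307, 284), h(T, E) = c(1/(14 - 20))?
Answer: -292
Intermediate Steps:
x(Q) = -7 + Q
c(W) = -8 (c(W) = -7 - 1 = -8)
h(T, E) = -8
j = 284
h(-435, 471) - j = -8 - 1*284 = -8 - 284 = -292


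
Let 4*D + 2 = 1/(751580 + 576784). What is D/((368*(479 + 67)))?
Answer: -2656727/1067622087168 ≈ -2.4885e-6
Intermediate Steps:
D = -2656727/5313456 (D = -1/2 + 1/(4*(751580 + 576784)) = -1/2 + (1/4)/1328364 = -1/2 + (1/4)*(1/1328364) = -1/2 + 1/5313456 = -2656727/5313456 ≈ -0.50000)
D/((368*(479 + 67))) = -2656727*1/(368*(479 + 67))/5313456 = -2656727/(5313456*(368*546)) = -2656727/5313456/200928 = -2656727/5313456*1/200928 = -2656727/1067622087168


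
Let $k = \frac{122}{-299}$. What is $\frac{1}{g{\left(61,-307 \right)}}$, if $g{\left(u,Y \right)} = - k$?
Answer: $\frac{299}{122} \approx 2.4508$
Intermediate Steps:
$k = - \frac{122}{299}$ ($k = 122 \left(- \frac{1}{299}\right) = - \frac{122}{299} \approx -0.40803$)
$g{\left(u,Y \right)} = \frac{122}{299}$ ($g{\left(u,Y \right)} = \left(-1\right) \left(- \frac{122}{299}\right) = \frac{122}{299}$)
$\frac{1}{g{\left(61,-307 \right)}} = \frac{1}{\frac{122}{299}} = \frac{299}{122}$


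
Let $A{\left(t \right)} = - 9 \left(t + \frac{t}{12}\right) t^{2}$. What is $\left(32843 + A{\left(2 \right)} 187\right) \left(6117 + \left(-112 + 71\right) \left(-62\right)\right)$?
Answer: $158087363$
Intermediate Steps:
$A{\left(t \right)} = - \frac{39 t^{3}}{4}$ ($A{\left(t \right)} = - 9 \left(t + t \frac{1}{12}\right) t^{2} = - 9 \left(t + \frac{t}{12}\right) t^{2} = - 9 \frac{13 t}{12} t^{2} = - \frac{39 t}{4} t^{2} = - \frac{39 t^{3}}{4}$)
$\left(32843 + A{\left(2 \right)} 187\right) \left(6117 + \left(-112 + 71\right) \left(-62\right)\right) = \left(32843 + - \frac{39 \cdot 2^{3}}{4} \cdot 187\right) \left(6117 + \left(-112 + 71\right) \left(-62\right)\right) = \left(32843 + \left(- \frac{39}{4}\right) 8 \cdot 187\right) \left(6117 - -2542\right) = \left(32843 - 14586\right) \left(6117 + 2542\right) = \left(32843 - 14586\right) 8659 = 18257 \cdot 8659 = 158087363$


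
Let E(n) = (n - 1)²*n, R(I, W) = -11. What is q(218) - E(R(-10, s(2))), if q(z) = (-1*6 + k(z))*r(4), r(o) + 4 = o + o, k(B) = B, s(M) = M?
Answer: 2432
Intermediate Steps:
r(o) = -4 + 2*o (r(o) = -4 + (o + o) = -4 + 2*o)
E(n) = n*(-1 + n)² (E(n) = (-1 + n)²*n = n*(-1 + n)²)
q(z) = -24 + 4*z (q(z) = (-1*6 + z)*(-4 + 2*4) = (-6 + z)*(-4 + 8) = (-6 + z)*4 = -24 + 4*z)
q(218) - E(R(-10, s(2))) = (-24 + 4*218) - (-11)*(-1 - 11)² = (-24 + 872) - (-11)*(-12)² = 848 - (-11)*144 = 848 - 1*(-1584) = 848 + 1584 = 2432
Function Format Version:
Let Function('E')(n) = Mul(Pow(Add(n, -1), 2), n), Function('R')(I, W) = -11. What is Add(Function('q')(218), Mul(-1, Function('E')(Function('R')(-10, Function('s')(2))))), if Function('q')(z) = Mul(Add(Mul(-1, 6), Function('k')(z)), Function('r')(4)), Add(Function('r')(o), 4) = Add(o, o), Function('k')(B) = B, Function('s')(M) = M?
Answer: 2432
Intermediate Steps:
Function('r')(o) = Add(-4, Mul(2, o)) (Function('r')(o) = Add(-4, Add(o, o)) = Add(-4, Mul(2, o)))
Function('E')(n) = Mul(n, Pow(Add(-1, n), 2)) (Function('E')(n) = Mul(Pow(Add(-1, n), 2), n) = Mul(n, Pow(Add(-1, n), 2)))
Function('q')(z) = Add(-24, Mul(4, z)) (Function('q')(z) = Mul(Add(Mul(-1, 6), z), Add(-4, Mul(2, 4))) = Mul(Add(-6, z), Add(-4, 8)) = Mul(Add(-6, z), 4) = Add(-24, Mul(4, z)))
Add(Function('q')(218), Mul(-1, Function('E')(Function('R')(-10, Function('s')(2))))) = Add(Add(-24, Mul(4, 218)), Mul(-1, Mul(-11, Pow(Add(-1, -11), 2)))) = Add(Add(-24, 872), Mul(-1, Mul(-11, Pow(-12, 2)))) = Add(848, Mul(-1, Mul(-11, 144))) = Add(848, Mul(-1, -1584)) = Add(848, 1584) = 2432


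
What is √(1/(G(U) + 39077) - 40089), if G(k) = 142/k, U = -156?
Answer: I*√372423112122277095/3047935 ≈ 200.22*I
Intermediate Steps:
√(1/(G(U) + 39077) - 40089) = √(1/(142/(-156) + 39077) - 40089) = √(1/(142*(-1/156) + 39077) - 40089) = √(1/(-71/78 + 39077) - 40089) = √(1/(3047935/78) - 40089) = √(78/3047935 - 40089) = √(-122188666137/3047935) = I*√372423112122277095/3047935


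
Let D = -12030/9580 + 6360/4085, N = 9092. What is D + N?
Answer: 7116416837/782686 ≈ 9092.3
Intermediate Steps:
D = 235725/782686 (D = -12030*1/9580 + 6360*(1/4085) = -1203/958 + 1272/817 = 235725/782686 ≈ 0.30117)
D + N = 235725/782686 + 9092 = 7116416837/782686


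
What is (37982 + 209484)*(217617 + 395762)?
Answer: 151790447614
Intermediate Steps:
(37982 + 209484)*(217617 + 395762) = 247466*613379 = 151790447614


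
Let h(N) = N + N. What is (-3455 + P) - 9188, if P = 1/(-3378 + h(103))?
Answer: -40103597/3172 ≈ -12643.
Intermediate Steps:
h(N) = 2*N
P = -1/3172 (P = 1/(-3378 + 2*103) = 1/(-3378 + 206) = 1/(-3172) = -1/3172 ≈ -0.00031526)
(-3455 + P) - 9188 = (-3455 - 1/3172) - 9188 = -10959261/3172 - 9188 = -40103597/3172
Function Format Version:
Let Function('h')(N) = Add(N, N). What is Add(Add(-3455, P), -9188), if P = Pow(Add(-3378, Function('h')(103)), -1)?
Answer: Rational(-40103597, 3172) ≈ -12643.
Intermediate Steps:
Function('h')(N) = Mul(2, N)
P = Rational(-1, 3172) (P = Pow(Add(-3378, Mul(2, 103)), -1) = Pow(Add(-3378, 206), -1) = Pow(-3172, -1) = Rational(-1, 3172) ≈ -0.00031526)
Add(Add(-3455, P), -9188) = Add(Add(-3455, Rational(-1, 3172)), -9188) = Add(Rational(-10959261, 3172), -9188) = Rational(-40103597, 3172)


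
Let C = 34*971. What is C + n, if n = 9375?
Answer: 42389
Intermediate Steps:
C = 33014
C + n = 33014 + 9375 = 42389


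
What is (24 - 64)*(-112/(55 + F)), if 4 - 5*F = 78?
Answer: 22400/201 ≈ 111.44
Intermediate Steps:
F = -74/5 (F = 4/5 - 1/5*78 = 4/5 - 78/5 = -74/5 ≈ -14.800)
(24 - 64)*(-112/(55 + F)) = (24 - 64)*(-112/(55 - 74/5)) = -(-4480)/201/5 = -(-4480)*5/201 = -40*(-560/201) = 22400/201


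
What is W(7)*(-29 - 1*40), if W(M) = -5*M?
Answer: 2415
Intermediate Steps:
W(7)*(-29 - 1*40) = (-5*7)*(-29 - 1*40) = -35*(-29 - 40) = -35*(-69) = 2415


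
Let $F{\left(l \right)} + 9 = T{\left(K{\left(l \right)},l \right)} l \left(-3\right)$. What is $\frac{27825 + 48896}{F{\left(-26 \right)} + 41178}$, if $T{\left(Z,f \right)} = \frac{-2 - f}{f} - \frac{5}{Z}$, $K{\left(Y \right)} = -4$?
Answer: $\frac{153442}{82389} \approx 1.8624$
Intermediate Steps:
$T{\left(Z,f \right)} = - \frac{5}{Z} + \frac{-2 - f}{f}$ ($T{\left(Z,f \right)} = \frac{-2 - f}{f} - \frac{5}{Z} = - \frac{5}{Z} + \frac{-2 - f}{f}$)
$F{\left(l \right)} = -9 - 3 l \left(\frac{1}{4} - \frac{2}{l}\right)$ ($F{\left(l \right)} = -9 + \left(-1 - \frac{5}{-4} - \frac{2}{l}\right) l \left(-3\right) = -9 + \left(-1 - - \frac{5}{4} - \frac{2}{l}\right) l \left(-3\right) = -9 + \left(-1 + \frac{5}{4} - \frac{2}{l}\right) l \left(-3\right) = -9 + \left(\frac{1}{4} - \frac{2}{l}\right) l \left(-3\right) = -9 + l \left(\frac{1}{4} - \frac{2}{l}\right) \left(-3\right) = -9 - 3 l \left(\frac{1}{4} - \frac{2}{l}\right)$)
$\frac{27825 + 48896}{F{\left(-26 \right)} + 41178} = \frac{27825 + 48896}{\left(-3 - - \frac{39}{2}\right) + 41178} = \frac{76721}{\left(-3 + \frac{39}{2}\right) + 41178} = \frac{76721}{\frac{33}{2} + 41178} = \frac{76721}{\frac{82389}{2}} = 76721 \cdot \frac{2}{82389} = \frac{153442}{82389}$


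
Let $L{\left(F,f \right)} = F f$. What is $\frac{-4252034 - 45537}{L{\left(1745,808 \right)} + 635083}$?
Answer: $- \frac{4297571}{2045043} \approx -2.1015$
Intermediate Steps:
$\frac{-4252034 - 45537}{L{\left(1745,808 \right)} + 635083} = \frac{-4252034 - 45537}{1745 \cdot 808 + 635083} = - \frac{4297571}{1409960 + 635083} = - \frac{4297571}{2045043}$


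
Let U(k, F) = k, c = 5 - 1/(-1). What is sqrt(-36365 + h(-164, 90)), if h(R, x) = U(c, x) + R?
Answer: I*sqrt(36523) ≈ 191.11*I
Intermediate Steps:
c = 6 (c = 5 - (-1) = 5 - 1*(-1) = 5 + 1 = 6)
h(R, x) = 6 + R
sqrt(-36365 + h(-164, 90)) = sqrt(-36365 + (6 - 164)) = sqrt(-36365 - 158) = sqrt(-36523) = I*sqrt(36523)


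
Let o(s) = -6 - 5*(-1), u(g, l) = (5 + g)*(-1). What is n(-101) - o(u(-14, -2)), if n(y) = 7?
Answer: 8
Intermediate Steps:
u(g, l) = -5 - g
o(s) = -1 (o(s) = -6 + 5 = -1)
n(-101) - o(u(-14, -2)) = 7 - 1*(-1) = 7 + 1 = 8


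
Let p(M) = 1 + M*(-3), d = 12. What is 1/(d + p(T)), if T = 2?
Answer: 1/7 ≈ 0.14286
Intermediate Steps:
p(M) = 1 - 3*M
1/(d + p(T)) = 1/(12 + (1 - 3*2)) = 1/(12 + (1 - 6)) = 1/(12 - 5) = 1/7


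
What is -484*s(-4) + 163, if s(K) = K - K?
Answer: 163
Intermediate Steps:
s(K) = 0
-484*s(-4) + 163 = -484*0 + 163 = 0 + 163 = 163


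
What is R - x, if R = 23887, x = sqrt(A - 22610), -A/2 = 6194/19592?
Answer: 23887 - I*sqrt(542438203546)/4898 ≈ 23887.0 - 150.37*I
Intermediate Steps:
A = -3097/4898 (A = -12388/19592 = -2*3097/9796 = -3097/4898 ≈ -0.63230)
x = I*sqrt(542438203546)/4898 (x = sqrt(-3097/4898 - 22610) = sqrt(-110746877/4898) = I*sqrt(542438203546)/4898 ≈ 150.37*I)
R - x = 23887 - I*sqrt(542438203546)/4898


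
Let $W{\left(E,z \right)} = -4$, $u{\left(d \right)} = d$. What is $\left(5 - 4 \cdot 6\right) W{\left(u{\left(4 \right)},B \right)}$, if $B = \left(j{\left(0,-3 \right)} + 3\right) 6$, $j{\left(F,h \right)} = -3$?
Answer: $76$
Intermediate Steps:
$B = 0$ ($B = \left(-3 + 3\right) 6 = 0 \cdot 6 = 0$)
$\left(5 - 4 \cdot 6\right) W{\left(u{\left(4 \right)},B \right)} = \left(5 - 4 \cdot 6\right) \left(-4\right) = \left(5 - 24\right) \left(-4\right) = \left(-19\right) \left(-4\right) = 76$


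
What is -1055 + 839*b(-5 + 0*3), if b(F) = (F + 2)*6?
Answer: -16157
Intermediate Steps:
b(F) = 12 + 6*F (b(F) = (2 + F)*6 = 12 + 6*F)
-1055 + 839*b(-5 + 0*3) = -1055 + 839*(12 + 6*(-5 + 0*3)) = -1055 + 839*(12 + 6*(-5 + 0)) = -1055 + 839*(12 + 6*(-5)) = -1055 + 839*(12 - 30) = -1055 + 839*(-18) = -1055 - 15102 = -16157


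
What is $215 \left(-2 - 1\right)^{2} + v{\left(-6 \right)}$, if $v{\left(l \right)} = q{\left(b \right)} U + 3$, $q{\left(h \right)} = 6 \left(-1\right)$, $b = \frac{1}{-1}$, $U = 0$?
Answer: $1938$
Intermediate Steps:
$b = -1$
$q{\left(h \right)} = -6$
$v{\left(l \right)} = 3$ ($v{\left(l \right)} = \left(-6\right) 0 + 3 = 0 + 3 = 3$)
$215 \left(-2 - 1\right)^{2} + v{\left(-6 \right)} = 215 \left(-2 - 1\right)^{2} + 3 = 215 \left(-3\right)^{2} + 3 = 215 \cdot 9 + 3 = 1935 + 3 = 1938$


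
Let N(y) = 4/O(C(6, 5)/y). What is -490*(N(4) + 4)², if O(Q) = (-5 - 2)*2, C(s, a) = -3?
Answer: -6760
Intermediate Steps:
O(Q) = -14 (O(Q) = -7*2 = -14)
N(y) = -2/7 (N(y) = 4/(-14) = 4*(-1/14) = -2/7)
-490*(N(4) + 4)² = -490*(-2/7 + 4)² = -490*(26/7)² = -490*676/49 = -6760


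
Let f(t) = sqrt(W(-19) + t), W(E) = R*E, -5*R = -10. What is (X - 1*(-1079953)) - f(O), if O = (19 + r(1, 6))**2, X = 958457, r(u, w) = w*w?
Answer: 2038410 - sqrt(2987) ≈ 2.0384e+6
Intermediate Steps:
R = 2 (R = -1/5*(-10) = 2)
r(u, w) = w**2
W(E) = 2*E
O = 3025 (O = (19 + 6**2)**2 = (19 + 36)**2 = 55**2 = 3025)
f(t) = sqrt(-38 + t) (f(t) = sqrt(2*(-19) + t) = sqrt(-38 + t))
(X - 1*(-1079953)) - f(O) = (958457 - 1*(-1079953)) - sqrt(-38 + 3025) = (958457 + 1079953) - sqrt(2987) = 2038410 - sqrt(2987)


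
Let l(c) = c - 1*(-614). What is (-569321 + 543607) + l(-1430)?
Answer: -26530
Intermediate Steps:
l(c) = 614 + c (l(c) = c + 614 = 614 + c)
(-569321 + 543607) + l(-1430) = (-569321 + 543607) + (614 - 1430) = -25714 - 816 = -26530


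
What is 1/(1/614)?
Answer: 614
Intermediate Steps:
1/(1/614) = 614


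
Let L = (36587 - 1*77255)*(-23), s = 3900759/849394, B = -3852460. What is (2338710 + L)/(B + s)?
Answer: -2780978811156/3272252508481 ≈ -0.84987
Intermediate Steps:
s = 3900759/849394 (s = 3900759*(1/849394) = 3900759/849394 ≈ 4.5924)
L = 935364 (L = (36587 - 77255)*(-23) = -40668*(-23) = 935364)
(2338710 + L)/(B + s) = (2338710 + 935364)/(-3852460 + 3900759/849394) = 3274074/(-3272252508481/849394) = 3274074*(-849394/3272252508481) = -2780978811156/3272252508481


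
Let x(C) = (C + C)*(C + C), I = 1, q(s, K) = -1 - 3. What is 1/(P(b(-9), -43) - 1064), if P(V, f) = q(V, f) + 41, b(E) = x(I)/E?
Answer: -1/1027 ≈ -0.00097371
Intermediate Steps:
q(s, K) = -4
x(C) = 4*C² (x(C) = (2*C)*(2*C) = 4*C²)
b(E) = 4/E (b(E) = (4*1²)/E = (4*1)/E = 4/E)
P(V, f) = 37 (P(V, f) = -4 + 41 = 37)
1/(P(b(-9), -43) - 1064) = 1/(37 - 1064) = 1/(-1027) = -1/1027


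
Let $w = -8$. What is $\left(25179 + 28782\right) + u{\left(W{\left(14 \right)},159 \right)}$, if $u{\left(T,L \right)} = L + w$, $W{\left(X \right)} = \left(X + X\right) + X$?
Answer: $54112$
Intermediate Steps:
$W{\left(X \right)} = 3 X$ ($W{\left(X \right)} = 2 X + X = 3 X$)
$u{\left(T,L \right)} = -8 + L$ ($u{\left(T,L \right)} = L - 8 = -8 + L$)
$\left(25179 + 28782\right) + u{\left(W{\left(14 \right)},159 \right)} = \left(25179 + 28782\right) + \left(-8 + 159\right) = 53961 + 151 = 54112$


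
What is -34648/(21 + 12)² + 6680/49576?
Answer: -213804341/6748533 ≈ -31.682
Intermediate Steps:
-34648/(21 + 12)² + 6680/49576 = -34648/(33²) + 6680*(1/49576) = -34648/1089 + 835/6197 = -213804341/6748533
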